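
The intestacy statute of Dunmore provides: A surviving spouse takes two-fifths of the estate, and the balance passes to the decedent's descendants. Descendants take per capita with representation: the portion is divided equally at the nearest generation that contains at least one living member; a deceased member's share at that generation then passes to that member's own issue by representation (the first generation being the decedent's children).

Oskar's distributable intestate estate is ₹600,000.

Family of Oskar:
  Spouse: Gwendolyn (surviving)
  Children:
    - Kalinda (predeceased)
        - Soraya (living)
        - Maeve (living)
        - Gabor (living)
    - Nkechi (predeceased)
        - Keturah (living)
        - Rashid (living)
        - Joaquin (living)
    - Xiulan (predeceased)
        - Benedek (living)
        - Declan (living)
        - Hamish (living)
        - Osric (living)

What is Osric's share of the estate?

Gwendolyn takes two-fifths of ₹600,000 = ₹240,000. The remaining ₹360,000 passes to the descendants.
No child survives, so the initial division is made at the grandchildren's generation.
The descendants' portion (₹360,000) is divided into 10 shares of ₹36,000: Soraya, Maeve, Gabor, Keturah, Rashid, Joaquin, Benedek, Declan, Hamish, and Osric each take ₹36,000.

Osric receives ₹36,000.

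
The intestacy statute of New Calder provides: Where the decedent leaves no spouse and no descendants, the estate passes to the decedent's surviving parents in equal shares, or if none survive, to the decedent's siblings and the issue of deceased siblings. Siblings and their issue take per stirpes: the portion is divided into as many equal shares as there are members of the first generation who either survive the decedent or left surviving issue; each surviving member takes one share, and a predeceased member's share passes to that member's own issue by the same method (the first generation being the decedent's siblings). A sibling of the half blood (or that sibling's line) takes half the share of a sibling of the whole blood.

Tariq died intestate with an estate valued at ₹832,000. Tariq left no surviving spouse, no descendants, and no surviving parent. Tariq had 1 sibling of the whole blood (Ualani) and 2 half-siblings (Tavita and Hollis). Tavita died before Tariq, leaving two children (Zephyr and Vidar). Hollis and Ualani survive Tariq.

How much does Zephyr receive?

Zephyr receives ₹104,000.

The entire ₹832,000 passes to the siblings and their issue.
Counting each half-blood sibling's line as half a unit, there are 2 units in ₹832,000, so one unit is ₹416,000. Whole-blood lines (Ualani) take ₹416,000 each; half-blood lines (Tavita and Hollis) take ₹208,000 each.
Tavita's share (₹208,000) is divided into 2 shares of ₹104,000: Zephyr and Vidar each take ₹104,000.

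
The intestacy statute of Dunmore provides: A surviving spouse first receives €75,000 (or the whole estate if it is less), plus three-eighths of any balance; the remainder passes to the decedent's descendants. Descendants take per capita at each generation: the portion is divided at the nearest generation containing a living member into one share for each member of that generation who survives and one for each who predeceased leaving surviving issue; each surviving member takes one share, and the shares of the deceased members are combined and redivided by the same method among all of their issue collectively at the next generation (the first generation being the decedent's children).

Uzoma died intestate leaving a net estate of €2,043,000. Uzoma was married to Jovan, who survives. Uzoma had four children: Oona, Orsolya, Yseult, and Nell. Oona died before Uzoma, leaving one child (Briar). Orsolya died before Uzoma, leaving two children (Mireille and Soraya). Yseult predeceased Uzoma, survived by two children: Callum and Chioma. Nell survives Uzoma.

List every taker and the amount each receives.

Jovan: €813,000; Briar: €184,500; Mireille: €184,500; Soraya: €184,500; Callum: €184,500; Chioma: €184,500; Nell: €307,500

Jovan first takes €75,000, leaving a balance of €1,968,000. Jovan then takes three-eighths of the balance (€738,000), for a total of €813,000. The remaining €1,230,000 passes to the descendants.
The descendants' portion (€1,230,000) is divided at the children's generation into 4 shares of €307,500. Nell takes €307,500. The 3 shares of the deceased (Oona, Orsolya, and Yseult) are combined into a pool of €922,500.
That pool (€922,500) is divided at the grandchildren's generation equally among Briar, Mireille, Soraya, Callum, and Chioma: €184,500 each.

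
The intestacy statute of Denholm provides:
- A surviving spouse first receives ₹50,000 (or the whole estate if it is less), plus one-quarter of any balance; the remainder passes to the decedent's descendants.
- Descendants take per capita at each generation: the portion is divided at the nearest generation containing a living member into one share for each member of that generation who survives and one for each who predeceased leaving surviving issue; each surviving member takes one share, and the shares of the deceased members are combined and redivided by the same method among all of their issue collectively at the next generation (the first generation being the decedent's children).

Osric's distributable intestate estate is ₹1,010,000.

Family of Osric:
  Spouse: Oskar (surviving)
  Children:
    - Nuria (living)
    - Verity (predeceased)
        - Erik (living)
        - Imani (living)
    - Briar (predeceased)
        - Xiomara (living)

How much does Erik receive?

Erik receives ₹160,000.

Oskar first takes ₹50,000, leaving a balance of ₹960,000. Oskar then takes one-quarter of the balance (₹240,000), for a total of ₹290,000. The remaining ₹720,000 passes to the descendants.
The descendants' portion (₹720,000) is divided at the children's generation into 3 shares of ₹240,000. Nuria takes ₹240,000. The 2 shares of the deceased (Verity and Briar) are combined into a pool of ₹480,000.
That pool (₹480,000) is divided at the grandchildren's generation equally among Erik, Imani, and Xiomara: ₹160,000 each.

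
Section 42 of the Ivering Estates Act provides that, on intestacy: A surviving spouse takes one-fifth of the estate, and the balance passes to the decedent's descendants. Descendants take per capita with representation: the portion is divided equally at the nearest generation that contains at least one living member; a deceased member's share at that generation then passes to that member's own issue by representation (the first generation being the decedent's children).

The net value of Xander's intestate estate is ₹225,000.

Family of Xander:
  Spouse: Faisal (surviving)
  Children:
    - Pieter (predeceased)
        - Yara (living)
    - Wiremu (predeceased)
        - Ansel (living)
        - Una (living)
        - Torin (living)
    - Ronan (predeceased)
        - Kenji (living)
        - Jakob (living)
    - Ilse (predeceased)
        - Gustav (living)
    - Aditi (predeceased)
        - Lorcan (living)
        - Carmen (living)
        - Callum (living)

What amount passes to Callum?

Faisal takes one-fifth of ₹225,000 = ₹45,000. The remaining ₹180,000 passes to the descendants.
No child survives, so the initial division is made at the grandchildren's generation.
The descendants' portion (₹180,000) is divided into 10 shares of ₹18,000: Yara, Ansel, Una, Torin, Kenji, Jakob, Gustav, Lorcan, Carmen, and Callum each take ₹18,000.

Callum receives ₹18,000.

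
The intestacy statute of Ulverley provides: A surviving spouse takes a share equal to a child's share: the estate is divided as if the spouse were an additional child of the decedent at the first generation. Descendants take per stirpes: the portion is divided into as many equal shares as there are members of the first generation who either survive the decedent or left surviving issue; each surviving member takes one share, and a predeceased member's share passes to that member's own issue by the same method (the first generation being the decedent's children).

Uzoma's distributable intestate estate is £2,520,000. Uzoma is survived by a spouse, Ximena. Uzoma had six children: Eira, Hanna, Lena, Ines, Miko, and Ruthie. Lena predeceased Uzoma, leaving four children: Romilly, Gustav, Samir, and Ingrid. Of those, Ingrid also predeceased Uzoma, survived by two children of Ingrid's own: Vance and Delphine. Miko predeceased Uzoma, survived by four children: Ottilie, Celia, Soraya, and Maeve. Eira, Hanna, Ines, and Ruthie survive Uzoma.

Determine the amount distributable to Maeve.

Maeve receives £90,000.

The spouse counts as an additional share at the children's level, so there are 7 primary shares of £360,000. Ximena takes one such share (£360,000).
The children's combined portion (£2,160,000) is divided into 6 shares of £360,000: Eira, Hanna, Ines, and Ruthie each take £360,000; Lena's £360,000 share passes to Lena's issue; Miko's £360,000 share passes to Miko's issue.
Lena's share (£360,000) is divided into 4 shares of £90,000: Romilly, Gustav, and Samir each take £90,000; Ingrid's £90,000 share passes to Ingrid's issue.
Ingrid's share (£90,000) is divided into 2 shares of £45,000: Vance and Delphine each take £45,000.
Miko's share (£360,000) is divided into 4 shares of £90,000: Ottilie, Celia, Soraya, and Maeve each take £90,000.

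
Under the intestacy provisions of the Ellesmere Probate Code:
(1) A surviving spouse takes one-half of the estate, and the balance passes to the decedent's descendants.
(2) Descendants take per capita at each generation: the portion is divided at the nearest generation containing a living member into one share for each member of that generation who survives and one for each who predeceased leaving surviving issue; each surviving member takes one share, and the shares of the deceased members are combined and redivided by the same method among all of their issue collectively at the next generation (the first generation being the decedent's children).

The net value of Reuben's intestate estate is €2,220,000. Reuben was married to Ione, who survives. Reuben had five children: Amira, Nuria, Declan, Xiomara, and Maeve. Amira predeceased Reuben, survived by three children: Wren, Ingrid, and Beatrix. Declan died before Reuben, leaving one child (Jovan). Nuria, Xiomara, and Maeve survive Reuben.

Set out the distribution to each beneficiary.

Ione: €1,110,000; Wren: €111,000; Ingrid: €111,000; Beatrix: €111,000; Nuria: €222,000; Jovan: €111,000; Xiomara: €222,000; Maeve: €222,000

Ione takes one-half of €2,220,000 = €1,110,000. The remaining €1,110,000 passes to the descendants.
The descendants' portion (€1,110,000) is divided at the children's generation into 5 shares of €222,000. Nuria, Xiomara, and Maeve each take €222,000. The 2 shares of the deceased (Amira and Declan) are combined into a pool of €444,000.
That pool (€444,000) is divided at the grandchildren's generation equally among Wren, Ingrid, Beatrix, and Jovan: €111,000 each.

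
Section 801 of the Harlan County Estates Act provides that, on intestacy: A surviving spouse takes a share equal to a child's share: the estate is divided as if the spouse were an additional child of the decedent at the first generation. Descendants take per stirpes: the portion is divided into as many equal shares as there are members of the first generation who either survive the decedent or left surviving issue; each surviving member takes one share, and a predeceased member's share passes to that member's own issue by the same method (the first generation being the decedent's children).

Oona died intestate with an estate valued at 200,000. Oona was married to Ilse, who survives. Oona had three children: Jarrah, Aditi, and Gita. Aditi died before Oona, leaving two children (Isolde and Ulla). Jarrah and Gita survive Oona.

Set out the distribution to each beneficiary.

Ilse: 50,000; Jarrah: 50,000; Isolde: 25,000; Ulla: 25,000; Gita: 50,000

The spouse counts as an additional share at the children's level, so there are 4 primary shares of 50,000. Ilse takes one such share (50,000).
The children's combined portion (150,000) is divided into 3 shares of 50,000: Jarrah and Gita each take 50,000; Aditi's 50,000 share passes to Aditi's issue.
Aditi's share (50,000) is divided into 2 shares of 25,000: Isolde and Ulla each take 25,000.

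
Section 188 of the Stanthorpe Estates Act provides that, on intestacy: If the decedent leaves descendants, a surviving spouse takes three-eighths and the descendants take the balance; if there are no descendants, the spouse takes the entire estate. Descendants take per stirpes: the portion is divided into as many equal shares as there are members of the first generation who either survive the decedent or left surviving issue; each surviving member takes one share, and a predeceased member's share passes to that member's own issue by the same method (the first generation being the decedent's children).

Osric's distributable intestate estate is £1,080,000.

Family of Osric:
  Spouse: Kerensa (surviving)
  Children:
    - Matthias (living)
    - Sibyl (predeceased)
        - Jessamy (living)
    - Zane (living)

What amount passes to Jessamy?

Kerensa takes three-eighths of £1,080,000 = £405,000. The remaining £675,000 passes to the descendants.
The descendants' portion (£675,000) is divided into 3 shares of £225,000: Matthias and Zane each take £225,000; Sibyl's £225,000 share passes to Sibyl's issue.
Sibyl's share (£225,000) passes entirely to Jessamy.

Jessamy receives £225,000.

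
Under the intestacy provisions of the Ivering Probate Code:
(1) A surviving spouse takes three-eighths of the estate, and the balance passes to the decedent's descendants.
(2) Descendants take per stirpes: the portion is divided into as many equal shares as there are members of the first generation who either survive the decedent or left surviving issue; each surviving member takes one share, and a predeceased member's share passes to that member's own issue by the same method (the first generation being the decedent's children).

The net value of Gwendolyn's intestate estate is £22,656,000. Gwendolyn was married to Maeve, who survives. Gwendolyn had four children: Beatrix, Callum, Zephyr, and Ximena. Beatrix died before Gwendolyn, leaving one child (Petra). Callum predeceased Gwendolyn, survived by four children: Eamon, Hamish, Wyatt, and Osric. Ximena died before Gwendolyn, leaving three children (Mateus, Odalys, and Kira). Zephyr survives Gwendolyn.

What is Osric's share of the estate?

Maeve takes three-eighths of £22,656,000 = £8,496,000. The remaining £14,160,000 passes to the descendants.
The descendants' portion (£14,160,000) is divided into 4 shares of £3,540,000: Zephyr takes £3,540,000; Beatrix's £3,540,000 share passes to Beatrix's issue; Callum's £3,540,000 share passes to Callum's issue; Ximena's £3,540,000 share passes to Ximena's issue.
Beatrix's share (£3,540,000) passes entirely to Petra.
Callum's share (£3,540,000) is divided into 4 shares of £885,000: Eamon, Hamish, Wyatt, and Osric each take £885,000.
Ximena's share (£3,540,000) is divided into 3 shares of £1,180,000: Mateus, Odalys, and Kira each take £1,180,000.

Osric receives £885,000.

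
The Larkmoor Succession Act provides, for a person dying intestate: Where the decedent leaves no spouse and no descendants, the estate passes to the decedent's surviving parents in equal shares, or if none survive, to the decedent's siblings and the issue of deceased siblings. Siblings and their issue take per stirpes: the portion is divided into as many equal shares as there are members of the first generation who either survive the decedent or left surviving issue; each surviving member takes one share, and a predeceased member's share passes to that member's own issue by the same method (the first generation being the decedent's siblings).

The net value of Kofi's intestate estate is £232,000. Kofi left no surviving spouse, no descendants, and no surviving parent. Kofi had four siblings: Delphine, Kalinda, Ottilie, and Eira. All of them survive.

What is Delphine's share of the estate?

The entire £232,000 passes to the siblings and their issue.
That amount (£232,000) is divided into 4 shares of £58,000: Delphine, Kalinda, Ottilie, and Eira each take £58,000.

Delphine receives £58,000.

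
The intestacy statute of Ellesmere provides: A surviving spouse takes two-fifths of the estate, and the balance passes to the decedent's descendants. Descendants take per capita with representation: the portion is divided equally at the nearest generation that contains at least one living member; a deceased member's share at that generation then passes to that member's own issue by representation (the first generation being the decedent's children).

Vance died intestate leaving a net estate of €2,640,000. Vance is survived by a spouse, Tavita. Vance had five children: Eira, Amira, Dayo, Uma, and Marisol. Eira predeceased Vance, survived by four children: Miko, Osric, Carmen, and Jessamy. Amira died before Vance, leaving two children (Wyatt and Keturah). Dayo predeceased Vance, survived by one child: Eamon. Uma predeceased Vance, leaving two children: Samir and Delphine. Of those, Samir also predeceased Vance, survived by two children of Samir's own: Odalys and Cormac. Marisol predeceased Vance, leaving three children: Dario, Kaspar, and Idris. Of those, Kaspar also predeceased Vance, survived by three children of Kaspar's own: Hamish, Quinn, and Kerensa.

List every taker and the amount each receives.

Tavita takes two-fifths of €2,640,000 = €1,056,000. The remaining €1,584,000 passes to the descendants.
No child survives, so the initial division is made at the grandchildren's generation.
The descendants' portion (€1,584,000) is divided into 12 shares of €132,000: Miko, Osric, Carmen, Jessamy, Wyatt, Keturah, Eamon, Delphine, Dario, and Idris each take €132,000; Samir's €132,000 share passes to Samir's issue; Kaspar's €132,000 share passes to Kaspar's issue.
Samir's share (€132,000) is divided into 2 shares of €66,000: Odalys and Cormac each take €66,000.
Kaspar's share (€132,000) is divided into 3 shares of €44,000: Hamish, Quinn, and Kerensa each take €44,000.

Tavita: €1,056,000; Miko: €132,000; Osric: €132,000; Carmen: €132,000; Jessamy: €132,000; Wyatt: €132,000; Keturah: €132,000; Eamon: €132,000; Odalys: €66,000; Cormac: €66,000; Delphine: €132,000; Dario: €132,000; Hamish: €44,000; Quinn: €44,000; Kerensa: €44,000; Idris: €132,000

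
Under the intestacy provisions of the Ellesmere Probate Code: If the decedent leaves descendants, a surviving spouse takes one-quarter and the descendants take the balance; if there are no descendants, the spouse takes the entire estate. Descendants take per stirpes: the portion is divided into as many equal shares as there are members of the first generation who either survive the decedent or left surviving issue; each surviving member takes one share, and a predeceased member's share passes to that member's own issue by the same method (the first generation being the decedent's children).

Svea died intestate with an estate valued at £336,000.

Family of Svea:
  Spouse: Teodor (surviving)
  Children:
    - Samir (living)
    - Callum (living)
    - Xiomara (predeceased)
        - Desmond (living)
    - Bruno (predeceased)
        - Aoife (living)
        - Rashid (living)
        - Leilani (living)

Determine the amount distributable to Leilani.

Teodor takes one-quarter of £336,000 = £84,000. The remaining £252,000 passes to the descendants.
The descendants' portion (£252,000) is divided into 4 shares of £63,000: Samir and Callum each take £63,000; Xiomara's £63,000 share passes to Xiomara's issue; Bruno's £63,000 share passes to Bruno's issue.
Xiomara's share (£63,000) passes entirely to Desmond.
Bruno's share (£63,000) is divided into 3 shares of £21,000: Aoife, Rashid, and Leilani each take £21,000.

Leilani receives £21,000.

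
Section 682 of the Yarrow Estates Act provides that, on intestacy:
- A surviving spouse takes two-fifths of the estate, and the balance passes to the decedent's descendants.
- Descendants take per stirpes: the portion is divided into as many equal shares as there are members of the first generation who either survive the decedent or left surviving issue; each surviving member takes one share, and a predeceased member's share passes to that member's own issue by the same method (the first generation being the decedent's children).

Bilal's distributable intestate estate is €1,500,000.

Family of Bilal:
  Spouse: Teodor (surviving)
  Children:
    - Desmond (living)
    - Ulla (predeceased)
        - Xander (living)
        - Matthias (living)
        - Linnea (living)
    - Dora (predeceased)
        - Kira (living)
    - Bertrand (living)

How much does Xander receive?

Xander receives €75,000.

Teodor takes two-fifths of €1,500,000 = €600,000. The remaining €900,000 passes to the descendants.
The descendants' portion (€900,000) is divided into 4 shares of €225,000: Desmond and Bertrand each take €225,000; Ulla's €225,000 share passes to Ulla's issue; Dora's €225,000 share passes to Dora's issue.
Ulla's share (€225,000) is divided into 3 shares of €75,000: Xander, Matthias, and Linnea each take €75,000.
Dora's share (€225,000) passes entirely to Kira.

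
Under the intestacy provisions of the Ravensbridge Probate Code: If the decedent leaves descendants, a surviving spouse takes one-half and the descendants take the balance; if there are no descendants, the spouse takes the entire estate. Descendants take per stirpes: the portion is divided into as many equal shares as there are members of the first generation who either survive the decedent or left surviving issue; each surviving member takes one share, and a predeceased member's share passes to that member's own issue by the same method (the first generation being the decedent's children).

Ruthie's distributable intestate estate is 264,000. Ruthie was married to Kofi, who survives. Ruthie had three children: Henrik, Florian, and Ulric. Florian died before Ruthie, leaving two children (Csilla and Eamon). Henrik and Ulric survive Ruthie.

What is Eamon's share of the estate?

Eamon receives 22,000.

Kofi takes one-half of 264,000 = 132,000. The remaining 132,000 passes to the descendants.
The descendants' portion (132,000) is divided into 3 shares of 44,000: Henrik and Ulric each take 44,000; Florian's 44,000 share passes to Florian's issue.
Florian's share (44,000) is divided into 2 shares of 22,000: Csilla and Eamon each take 22,000.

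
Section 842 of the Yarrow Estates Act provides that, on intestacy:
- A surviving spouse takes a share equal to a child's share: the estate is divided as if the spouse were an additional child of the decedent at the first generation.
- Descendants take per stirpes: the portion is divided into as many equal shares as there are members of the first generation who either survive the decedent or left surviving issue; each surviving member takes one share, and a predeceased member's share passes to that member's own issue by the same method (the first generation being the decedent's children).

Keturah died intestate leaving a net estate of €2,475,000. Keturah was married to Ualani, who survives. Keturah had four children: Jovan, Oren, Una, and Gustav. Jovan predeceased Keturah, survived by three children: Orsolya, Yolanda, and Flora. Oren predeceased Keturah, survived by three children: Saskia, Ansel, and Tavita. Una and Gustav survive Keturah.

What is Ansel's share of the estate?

Ansel receives €165,000.

The spouse counts as an additional share at the children's level, so there are 5 primary shares of €495,000. Ualani takes one such share (€495,000).
The children's combined portion (€1,980,000) is divided into 4 shares of €495,000: Una and Gustav each take €495,000; Jovan's €495,000 share passes to Jovan's issue; Oren's €495,000 share passes to Oren's issue.
Jovan's share (€495,000) is divided into 3 shares of €165,000: Orsolya, Yolanda, and Flora each take €165,000.
Oren's share (€495,000) is divided into 3 shares of €165,000: Saskia, Ansel, and Tavita each take €165,000.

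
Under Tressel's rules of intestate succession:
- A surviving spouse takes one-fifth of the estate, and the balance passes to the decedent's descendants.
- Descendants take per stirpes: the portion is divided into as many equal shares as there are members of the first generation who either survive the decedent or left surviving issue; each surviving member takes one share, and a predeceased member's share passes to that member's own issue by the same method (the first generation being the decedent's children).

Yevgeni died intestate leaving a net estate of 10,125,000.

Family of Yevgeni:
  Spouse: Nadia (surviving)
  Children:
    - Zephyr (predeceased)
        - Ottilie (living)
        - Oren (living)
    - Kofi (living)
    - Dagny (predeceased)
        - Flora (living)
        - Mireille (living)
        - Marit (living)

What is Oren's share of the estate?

Nadia takes one-fifth of 10,125,000 = 2,025,000. The remaining 8,100,000 passes to the descendants.
The descendants' portion (8,100,000) is divided into 3 shares of 2,700,000: Kofi takes 2,700,000; Zephyr's 2,700,000 share passes to Zephyr's issue; Dagny's 2,700,000 share passes to Dagny's issue.
Zephyr's share (2,700,000) is divided into 2 shares of 1,350,000: Ottilie and Oren each take 1,350,000.
Dagny's share (2,700,000) is divided into 3 shares of 900,000: Flora, Mireille, and Marit each take 900,000.

Oren receives 1,350,000.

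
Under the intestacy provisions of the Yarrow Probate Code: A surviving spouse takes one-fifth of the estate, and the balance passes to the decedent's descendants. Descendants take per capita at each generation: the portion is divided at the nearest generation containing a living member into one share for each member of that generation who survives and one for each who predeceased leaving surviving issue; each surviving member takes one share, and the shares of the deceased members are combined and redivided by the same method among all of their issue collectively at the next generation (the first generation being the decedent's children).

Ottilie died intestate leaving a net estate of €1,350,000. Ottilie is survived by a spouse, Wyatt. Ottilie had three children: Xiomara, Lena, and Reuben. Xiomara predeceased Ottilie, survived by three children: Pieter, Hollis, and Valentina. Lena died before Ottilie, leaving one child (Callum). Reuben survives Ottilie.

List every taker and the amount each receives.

Wyatt takes one-fifth of €1,350,000 = €270,000. The remaining €1,080,000 passes to the descendants.
The descendants' portion (€1,080,000) is divided at the children's generation into 3 shares of €360,000. Reuben takes €360,000. The 2 shares of the deceased (Xiomara and Lena) are combined into a pool of €720,000.
That pool (€720,000) is divided at the grandchildren's generation equally among Pieter, Hollis, Valentina, and Callum: €180,000 each.

Wyatt: €270,000; Pieter: €180,000; Hollis: €180,000; Valentina: €180,000; Callum: €180,000; Reuben: €360,000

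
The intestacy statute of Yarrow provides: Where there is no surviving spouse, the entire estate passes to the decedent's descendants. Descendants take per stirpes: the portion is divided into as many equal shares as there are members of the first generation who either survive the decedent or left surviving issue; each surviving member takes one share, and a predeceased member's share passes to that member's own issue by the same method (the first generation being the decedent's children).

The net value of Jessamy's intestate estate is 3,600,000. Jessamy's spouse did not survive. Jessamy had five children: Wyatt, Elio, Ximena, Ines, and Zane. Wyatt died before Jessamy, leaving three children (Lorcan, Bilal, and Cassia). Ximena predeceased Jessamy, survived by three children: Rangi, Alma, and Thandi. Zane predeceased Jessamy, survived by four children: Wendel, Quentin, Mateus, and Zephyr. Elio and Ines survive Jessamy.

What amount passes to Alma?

The entire 3,600,000 passes to the descendants.
That amount (3,600,000) is divided into 5 shares of 720,000: Elio and Ines each take 720,000; Wyatt's 720,000 share passes to Wyatt's issue; Ximena's 720,000 share passes to Ximena's issue; Zane's 720,000 share passes to Zane's issue.
Wyatt's share (720,000) is divided into 3 shares of 240,000: Lorcan, Bilal, and Cassia each take 240,000.
Ximena's share (720,000) is divided into 3 shares of 240,000: Rangi, Alma, and Thandi each take 240,000.
Zane's share (720,000) is divided into 4 shares of 180,000: Wendel, Quentin, Mateus, and Zephyr each take 180,000.

Alma receives 240,000.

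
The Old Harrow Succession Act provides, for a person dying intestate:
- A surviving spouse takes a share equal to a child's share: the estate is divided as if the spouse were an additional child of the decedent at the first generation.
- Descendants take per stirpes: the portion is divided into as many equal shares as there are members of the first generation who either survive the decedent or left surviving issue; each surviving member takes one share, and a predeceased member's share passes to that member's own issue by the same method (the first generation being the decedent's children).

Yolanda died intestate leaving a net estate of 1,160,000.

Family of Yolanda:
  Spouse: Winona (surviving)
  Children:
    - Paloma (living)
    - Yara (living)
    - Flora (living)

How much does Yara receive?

Yara receives 290,000.

The spouse counts as an additional share at the children's level, so there are 4 primary shares of 290,000. Winona takes one such share (290,000).
The children's combined portion (870,000) is divided into 3 shares of 290,000: Paloma, Yara, and Flora each take 290,000.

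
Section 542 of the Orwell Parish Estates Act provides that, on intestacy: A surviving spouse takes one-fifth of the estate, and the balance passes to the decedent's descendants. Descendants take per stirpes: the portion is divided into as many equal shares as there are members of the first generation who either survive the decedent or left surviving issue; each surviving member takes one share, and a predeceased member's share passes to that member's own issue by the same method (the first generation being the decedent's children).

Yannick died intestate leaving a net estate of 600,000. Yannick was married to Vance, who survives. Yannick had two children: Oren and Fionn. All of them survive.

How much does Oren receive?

Oren receives 240,000.

Vance takes one-fifth of 600,000 = 120,000. The remaining 480,000 passes to the descendants.
The descendants' portion (480,000) is divided into 2 shares of 240,000: Oren and Fionn each take 240,000.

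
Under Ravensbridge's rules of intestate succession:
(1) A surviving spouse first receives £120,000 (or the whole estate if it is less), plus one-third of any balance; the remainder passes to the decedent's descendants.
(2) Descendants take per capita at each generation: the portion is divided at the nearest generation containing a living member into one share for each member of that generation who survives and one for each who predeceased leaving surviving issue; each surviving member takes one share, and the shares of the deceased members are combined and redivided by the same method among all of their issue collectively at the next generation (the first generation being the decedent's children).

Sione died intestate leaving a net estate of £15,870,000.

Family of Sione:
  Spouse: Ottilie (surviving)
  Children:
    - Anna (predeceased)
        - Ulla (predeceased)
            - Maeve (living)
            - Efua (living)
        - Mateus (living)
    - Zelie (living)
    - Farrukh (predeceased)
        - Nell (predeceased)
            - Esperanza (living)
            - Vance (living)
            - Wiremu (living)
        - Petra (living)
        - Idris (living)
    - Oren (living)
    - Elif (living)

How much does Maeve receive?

Maeve receives £336,000.

Ottilie first takes £120,000, leaving a balance of £15,750,000. Ottilie then takes one-third of the balance (£5,250,000), for a total of £5,370,000. The remaining £10,500,000 passes to the descendants.
The descendants' portion (£10,500,000) is divided at the children's generation into 5 shares of £2,100,000. Zelie, Oren, and Elif each take £2,100,000. The 2 shares of the deceased (Anna and Farrukh) are combined into a pool of £4,200,000.
That pool (£4,200,000) is divided at the grandchildren's generation into 5 shares of £840,000. Mateus, Petra, and Idris each take £840,000. The 2 shares of the deceased (Ulla and Nell) are combined into a pool of £1,680,000.
That pool (£1,680,000) is divided at the great-grandchildren's generation equally among Maeve, Efua, Esperanza, Vance, and Wiremu: £336,000 each.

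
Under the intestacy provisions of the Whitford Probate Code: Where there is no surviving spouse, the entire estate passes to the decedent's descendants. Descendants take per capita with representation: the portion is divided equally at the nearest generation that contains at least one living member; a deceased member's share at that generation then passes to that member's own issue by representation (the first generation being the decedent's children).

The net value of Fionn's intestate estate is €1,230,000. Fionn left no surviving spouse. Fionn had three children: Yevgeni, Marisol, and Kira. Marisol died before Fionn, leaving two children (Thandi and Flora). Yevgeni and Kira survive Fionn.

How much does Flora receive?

The entire €1,230,000 passes to the descendants.
That amount (€1,230,000) is divided into 3 shares of €410,000: Yevgeni and Kira each take €410,000; Marisol's €410,000 share passes to Marisol's issue.
Marisol's share (€410,000) is divided into 2 shares of €205,000: Thandi and Flora each take €205,000.

Flora receives €205,000.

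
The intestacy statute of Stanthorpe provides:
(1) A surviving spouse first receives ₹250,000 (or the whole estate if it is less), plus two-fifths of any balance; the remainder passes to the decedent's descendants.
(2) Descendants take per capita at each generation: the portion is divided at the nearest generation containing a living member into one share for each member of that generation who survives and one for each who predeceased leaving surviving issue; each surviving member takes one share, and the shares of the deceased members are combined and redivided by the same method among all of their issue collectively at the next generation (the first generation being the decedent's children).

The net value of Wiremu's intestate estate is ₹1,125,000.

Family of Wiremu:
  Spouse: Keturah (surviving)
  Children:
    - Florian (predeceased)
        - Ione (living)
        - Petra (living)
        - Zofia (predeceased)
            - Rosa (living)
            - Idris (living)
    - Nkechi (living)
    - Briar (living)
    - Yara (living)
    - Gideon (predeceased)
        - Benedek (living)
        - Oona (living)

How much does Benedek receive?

Benedek receives ₹42,000.

Keturah first takes ₹250,000, leaving a balance of ₹875,000. Keturah then takes two-fifths of the balance (₹350,000), for a total of ₹600,000. The remaining ₹525,000 passes to the descendants.
The descendants' portion (₹525,000) is divided at the children's generation into 5 shares of ₹105,000. Nkechi, Briar, and Yara each take ₹105,000. The 2 shares of the deceased (Florian and Gideon) are combined into a pool of ₹210,000.
That pool (₹210,000) is divided at the grandchildren's generation into 5 shares of ₹42,000. Ione, Petra, Benedek, and Oona each take ₹42,000. The remaining share for the deceased Zofia (₹42,000) is carried to the next generation.
That pool (₹42,000) is divided at the great-grandchildren's generation equally among Rosa and Idris: ₹21,000 each.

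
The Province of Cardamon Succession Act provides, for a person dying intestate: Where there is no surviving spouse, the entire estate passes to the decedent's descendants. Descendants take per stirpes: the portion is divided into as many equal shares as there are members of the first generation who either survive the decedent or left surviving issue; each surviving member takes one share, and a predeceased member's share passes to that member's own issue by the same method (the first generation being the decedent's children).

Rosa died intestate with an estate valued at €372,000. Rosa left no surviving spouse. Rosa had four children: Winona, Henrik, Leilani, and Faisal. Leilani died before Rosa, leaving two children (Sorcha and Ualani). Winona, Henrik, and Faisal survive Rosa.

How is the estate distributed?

The entire €372,000 passes to the descendants.
That amount (€372,000) is divided into 4 shares of €93,000: Winona, Henrik, and Faisal each take €93,000; Leilani's €93,000 share passes to Leilani's issue.
Leilani's share (€93,000) is divided into 2 shares of €46,500: Sorcha and Ualani each take €46,500.

Winona: €93,000; Henrik: €93,000; Sorcha: €46,500; Ualani: €46,500; Faisal: €93,000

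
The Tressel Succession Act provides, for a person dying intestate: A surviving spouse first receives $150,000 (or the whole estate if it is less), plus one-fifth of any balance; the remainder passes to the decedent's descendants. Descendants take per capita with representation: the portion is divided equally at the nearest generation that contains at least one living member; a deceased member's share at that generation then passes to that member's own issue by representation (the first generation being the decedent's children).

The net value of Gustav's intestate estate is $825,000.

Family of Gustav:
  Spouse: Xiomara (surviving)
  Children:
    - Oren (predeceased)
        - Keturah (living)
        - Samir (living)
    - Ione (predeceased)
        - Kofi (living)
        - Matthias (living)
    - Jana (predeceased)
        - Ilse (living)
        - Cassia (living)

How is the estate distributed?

Xiomara first takes $150,000, leaving a balance of $675,000. Xiomara then takes one-fifth of the balance ($135,000), for a total of $285,000. The remaining $540,000 passes to the descendants.
No child survives, so the initial division is made at the grandchildren's generation.
The descendants' portion ($540,000) is divided into 6 shares of $90,000: Keturah, Samir, Kofi, Matthias, Ilse, and Cassia each take $90,000.

Xiomara: $285,000; Keturah: $90,000; Samir: $90,000; Kofi: $90,000; Matthias: $90,000; Ilse: $90,000; Cassia: $90,000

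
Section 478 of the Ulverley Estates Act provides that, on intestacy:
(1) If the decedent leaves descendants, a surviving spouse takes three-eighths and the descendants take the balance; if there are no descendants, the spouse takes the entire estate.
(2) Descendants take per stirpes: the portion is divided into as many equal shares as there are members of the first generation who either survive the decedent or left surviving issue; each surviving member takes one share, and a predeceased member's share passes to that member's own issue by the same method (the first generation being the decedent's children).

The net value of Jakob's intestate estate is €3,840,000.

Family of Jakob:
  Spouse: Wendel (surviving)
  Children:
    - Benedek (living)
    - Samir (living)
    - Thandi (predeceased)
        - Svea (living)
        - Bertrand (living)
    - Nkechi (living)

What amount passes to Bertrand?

Bertrand receives €300,000.

Wendel takes three-eighths of €3,840,000 = €1,440,000. The remaining €2,400,000 passes to the descendants.
The descendants' portion (€2,400,000) is divided into 4 shares of €600,000: Benedek, Samir, and Nkechi each take €600,000; Thandi's €600,000 share passes to Thandi's issue.
Thandi's share (€600,000) is divided into 2 shares of €300,000: Svea and Bertrand each take €300,000.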